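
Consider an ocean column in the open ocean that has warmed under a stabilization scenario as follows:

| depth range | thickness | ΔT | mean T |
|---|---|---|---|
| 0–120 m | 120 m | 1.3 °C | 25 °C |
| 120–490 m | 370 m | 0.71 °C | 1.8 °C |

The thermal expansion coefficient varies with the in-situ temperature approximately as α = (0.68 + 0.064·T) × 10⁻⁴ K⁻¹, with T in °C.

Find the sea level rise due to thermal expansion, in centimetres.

Layer 1: α = (0.68 + 0.064×25)×10⁻⁴ = 2.28×10⁻⁴ K⁻¹
Layer 2: α = (0.68 + 0.064×1.8)×10⁻⁴ = 0.7952×10⁻⁴ K⁻¹
Layer 1: 2.28×10⁻⁴ × 1.3 × 120 = 0.035568 m
Layer 2: 370 × 0.71 × 0.7952×10⁻⁴ = 0.020889904 m
Δh = 0.035568 + 0.020889904 = 0.056457904 m

Δh ≈ 5.65 cm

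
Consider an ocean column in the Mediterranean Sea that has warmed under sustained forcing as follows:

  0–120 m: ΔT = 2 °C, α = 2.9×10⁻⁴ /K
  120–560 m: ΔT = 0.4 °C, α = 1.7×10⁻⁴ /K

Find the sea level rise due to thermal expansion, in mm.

Δh ≈ 99.5 mm

120 × 2 × 2.9×10⁻⁴ = 0.06960 m
120–560 m: 440 × 0.4 × 1.7×10⁻⁴ = 0.02992 m
Δh = 0.06960 + 0.02992 = 0.09952 m ≈ 99.5 mm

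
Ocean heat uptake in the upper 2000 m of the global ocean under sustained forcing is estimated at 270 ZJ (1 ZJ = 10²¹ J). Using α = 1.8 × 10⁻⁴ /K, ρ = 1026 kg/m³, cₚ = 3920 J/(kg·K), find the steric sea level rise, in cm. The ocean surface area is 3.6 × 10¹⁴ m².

Per unit area: Q = 270×10²¹ / (3.6×10¹⁴) = 7.5×10⁸ J/m²
Δh = αQ/(ρcₚ) = 1.8×10⁻⁴ × 7.5×10⁸ / (1026 × 3920) ≈ 0.033566 m

Δh ≈ 3.36 cm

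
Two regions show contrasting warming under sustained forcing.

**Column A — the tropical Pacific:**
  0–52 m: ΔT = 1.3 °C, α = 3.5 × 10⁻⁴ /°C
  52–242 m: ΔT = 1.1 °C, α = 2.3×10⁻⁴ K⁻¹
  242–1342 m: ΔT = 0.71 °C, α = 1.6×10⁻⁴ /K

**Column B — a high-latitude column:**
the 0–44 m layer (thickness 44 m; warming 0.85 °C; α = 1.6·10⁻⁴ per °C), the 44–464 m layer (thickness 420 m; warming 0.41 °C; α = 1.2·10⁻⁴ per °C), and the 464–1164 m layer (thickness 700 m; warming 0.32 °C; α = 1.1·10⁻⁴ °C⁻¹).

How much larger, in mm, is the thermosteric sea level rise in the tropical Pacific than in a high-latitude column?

A 0–52 m: 1.3 × 3.5×10⁻⁴ × 52 = 0.02366 m
A 1.1 × 2.3×10⁻⁴ × 190 = 0.04807 m
A 242–1342 m: 0.71 × 1100 × 1.6×10⁻⁴ = 0.12496 m
A total: 0.19669 m
B 0–44 m: 1.6×10⁻⁴ × 0.85 × 44 = 0.005984 m
B 0.41 × 1.2×10⁻⁴ × 420 = 0.020664 m
B Layer 3: 0.32 × 700 × 1.1×10⁻⁴ = 0.02464 m
B total: 0.051288 m
Difference: 0.19669 − 0.051288 = 0.145402 m

150 mm larger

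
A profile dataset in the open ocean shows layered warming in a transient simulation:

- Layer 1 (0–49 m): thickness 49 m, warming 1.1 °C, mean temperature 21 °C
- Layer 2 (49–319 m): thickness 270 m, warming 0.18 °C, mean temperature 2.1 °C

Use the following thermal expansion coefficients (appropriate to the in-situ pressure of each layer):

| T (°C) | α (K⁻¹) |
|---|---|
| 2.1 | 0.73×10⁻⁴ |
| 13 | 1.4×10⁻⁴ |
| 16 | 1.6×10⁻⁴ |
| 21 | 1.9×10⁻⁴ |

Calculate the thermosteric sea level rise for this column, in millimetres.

Layer 1 at 21 °C → α = 1.9×10⁻⁴ K⁻¹
Layer 2 at 2.1 °C → α = 0.73×10⁻⁴ K⁻¹
1.9×10⁻⁴ × 49 × 1.1 = 0.010241 m
270 × 0.73×10⁻⁴ × 0.18 = 0.0035478 m
Δh = 0.010241 + 0.0035478 = 0.0137888 m

Δh = 14 mm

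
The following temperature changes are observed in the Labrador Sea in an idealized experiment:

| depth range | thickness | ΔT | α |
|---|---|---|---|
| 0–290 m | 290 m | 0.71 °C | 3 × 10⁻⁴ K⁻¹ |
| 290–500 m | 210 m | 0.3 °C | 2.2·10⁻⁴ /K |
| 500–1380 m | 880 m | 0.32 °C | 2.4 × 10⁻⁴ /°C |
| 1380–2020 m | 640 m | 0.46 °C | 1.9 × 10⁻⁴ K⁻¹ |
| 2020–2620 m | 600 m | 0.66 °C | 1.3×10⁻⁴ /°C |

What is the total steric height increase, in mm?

251 mm of thermosteric rise

0.71 × 3×10⁻⁴ × 290 = 0.06177 m
Layer 2: 2.2×10⁻⁴ × 210 × 0.3 = 0.01386 m
880 × 2.4×10⁻⁴ × 0.32 = 0.067584 m
0.46 × 640 × 1.9×10⁻⁴ = 0.055936 m
2020–2620 m: 0.66 × 600 × 1.3×10⁻⁴ = 0.05148 m
Δh = 0.06177 + 0.01386 + 0.067584 + 0.055936 + 0.05148 = 0.25063 m ≈ 251 mm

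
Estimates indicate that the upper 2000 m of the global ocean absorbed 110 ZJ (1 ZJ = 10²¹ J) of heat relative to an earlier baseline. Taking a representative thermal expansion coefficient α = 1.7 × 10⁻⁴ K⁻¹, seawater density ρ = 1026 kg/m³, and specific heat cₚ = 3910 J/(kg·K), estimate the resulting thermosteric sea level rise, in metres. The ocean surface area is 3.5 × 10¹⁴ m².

Per unit area: Q = 110×10²¹ / (3.5×10¹⁴) ≈ 3.143×10⁸ J/m²
Δh = αQ/(ρcₚ) = 1.7×10⁻⁴ × 3.143×10⁸ / (1026 × 3910) ≈ 0.013319 m

Δh = 0.0133 m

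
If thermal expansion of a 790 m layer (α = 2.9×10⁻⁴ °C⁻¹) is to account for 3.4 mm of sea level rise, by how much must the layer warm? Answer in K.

ΔT = Δh/(αH) = 0.0034 / (2.9×10⁻⁴ × 790) ≈ 0.01484 K

ΔT ≈ 0.0148 K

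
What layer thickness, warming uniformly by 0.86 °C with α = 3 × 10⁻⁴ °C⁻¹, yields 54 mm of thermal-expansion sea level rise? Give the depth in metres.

H = Δh/(αΔT) = 0.054 / (3×10⁻⁴ × 0.86) ≈ 209.3 m

H ≈ 209 m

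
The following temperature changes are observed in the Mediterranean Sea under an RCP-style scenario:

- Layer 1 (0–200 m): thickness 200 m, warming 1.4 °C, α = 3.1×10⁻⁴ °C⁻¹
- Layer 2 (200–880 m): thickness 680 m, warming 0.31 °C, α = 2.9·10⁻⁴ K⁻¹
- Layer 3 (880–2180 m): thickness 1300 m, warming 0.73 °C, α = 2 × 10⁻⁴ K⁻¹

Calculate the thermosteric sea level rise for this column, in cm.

0–200 m: 3.1×10⁻⁴ × 200 × 1.4 = 0.08680 m
200–880 m: 2.9×10⁻⁴ × 0.31 × 680 = 0.061132 m
1300 × 2×10⁻⁴ × 0.73 = 0.18980 m
Δh = 0.08680 + 0.061132 + 0.18980 = 0.337732 m ≈ 33.8 cm

33.8 cm of thermosteric rise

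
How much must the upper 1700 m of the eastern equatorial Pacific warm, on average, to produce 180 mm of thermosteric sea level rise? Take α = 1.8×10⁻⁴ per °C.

about 0.59 K

ΔT = Δh/(αH) = 0.18 / (1.8×10⁻⁴ × 1700) ≈ 0.5882 K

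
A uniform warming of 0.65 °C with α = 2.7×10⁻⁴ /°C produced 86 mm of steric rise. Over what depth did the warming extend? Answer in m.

H = Δh/(αΔT) = 0.086 / (2.7×10⁻⁴ × 0.65) ≈ 490.0 m

490 m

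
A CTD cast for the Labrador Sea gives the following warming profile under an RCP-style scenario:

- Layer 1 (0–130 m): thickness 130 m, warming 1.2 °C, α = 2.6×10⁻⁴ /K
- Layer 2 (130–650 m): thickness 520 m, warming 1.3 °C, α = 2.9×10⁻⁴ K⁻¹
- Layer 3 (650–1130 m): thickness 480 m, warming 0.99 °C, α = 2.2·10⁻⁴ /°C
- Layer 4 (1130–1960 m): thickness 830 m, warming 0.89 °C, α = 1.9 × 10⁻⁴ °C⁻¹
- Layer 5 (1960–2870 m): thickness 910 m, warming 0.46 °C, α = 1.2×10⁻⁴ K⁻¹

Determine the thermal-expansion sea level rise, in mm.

Δh = 530 mm

Layer 1: 1.2 × 2.6×10⁻⁴ × 130 = 0.04056 m
Layer 2: 2.9×10⁻⁴ × 1.3 × 520 = 0.19604 m
650–1130 m: 2.2×10⁻⁴ × 480 × 0.99 = 0.104544 m
1130–1960 m: 1.9×10⁻⁴ × 830 × 0.89 = 0.140353 m
Layer 5: 1.2×10⁻⁴ × 0.46 × 910 = 0.050232 m
Δh = 0.04056 + 0.19604 + 0.104544 + 0.140353 + 0.050232 = 0.531729 m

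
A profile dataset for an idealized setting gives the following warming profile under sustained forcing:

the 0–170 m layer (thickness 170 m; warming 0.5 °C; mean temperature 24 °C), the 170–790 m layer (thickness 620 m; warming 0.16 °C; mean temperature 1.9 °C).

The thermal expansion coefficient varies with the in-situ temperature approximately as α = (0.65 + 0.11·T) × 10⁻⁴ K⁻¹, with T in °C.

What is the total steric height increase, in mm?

36 mm

Layer 1: α = (0.65 + 0.11×24)×10⁻⁴ = 3.29×10⁻⁴ K⁻¹
Layer 2: α = (0.65 + 0.11×1.9)×10⁻⁴ = 0.859×10⁻⁴ K⁻¹
0–170 m: 3.29×10⁻⁴ × 0.5 × 170 = 0.027965 m
Layer 2: 0.859×10⁻⁴ × 0.16 × 620 = 0.00852128 m
Δh = 0.027965 + 0.00852128 = 0.03648628 m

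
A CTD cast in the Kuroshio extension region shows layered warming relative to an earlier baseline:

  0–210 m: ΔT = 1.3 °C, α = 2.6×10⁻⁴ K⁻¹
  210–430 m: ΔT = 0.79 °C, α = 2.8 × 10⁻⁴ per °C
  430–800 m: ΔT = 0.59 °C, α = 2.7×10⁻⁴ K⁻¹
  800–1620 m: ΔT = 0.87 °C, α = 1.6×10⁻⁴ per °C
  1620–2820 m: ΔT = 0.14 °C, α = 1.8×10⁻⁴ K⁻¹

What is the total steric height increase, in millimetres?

Δh = 323 mm

2.6×10⁻⁴ × 210 × 1.3 = 0.07098 m
210–430 m: 0.79 × 2.8×10⁻⁴ × 220 = 0.048664 m
430–800 m: 370 × 0.59 × 2.7×10⁻⁴ = 0.058941 m
Layer 4: 0.87 × 820 × 1.6×10⁻⁴ = 0.114144 m
1620–2820 m: 1200 × 1.8×10⁻⁴ × 0.14 = 0.03024 m
Δh = 0.07098 + 0.048664 + 0.058941 + 0.114144 + 0.03024 = 0.322969 m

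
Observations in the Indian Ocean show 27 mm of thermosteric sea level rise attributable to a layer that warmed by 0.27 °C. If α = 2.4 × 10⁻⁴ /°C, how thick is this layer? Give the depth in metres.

about 420 m

H = Δh/(αΔT) = 0.027 / (2.4×10⁻⁴ × 0.27) ≈ 416.7 m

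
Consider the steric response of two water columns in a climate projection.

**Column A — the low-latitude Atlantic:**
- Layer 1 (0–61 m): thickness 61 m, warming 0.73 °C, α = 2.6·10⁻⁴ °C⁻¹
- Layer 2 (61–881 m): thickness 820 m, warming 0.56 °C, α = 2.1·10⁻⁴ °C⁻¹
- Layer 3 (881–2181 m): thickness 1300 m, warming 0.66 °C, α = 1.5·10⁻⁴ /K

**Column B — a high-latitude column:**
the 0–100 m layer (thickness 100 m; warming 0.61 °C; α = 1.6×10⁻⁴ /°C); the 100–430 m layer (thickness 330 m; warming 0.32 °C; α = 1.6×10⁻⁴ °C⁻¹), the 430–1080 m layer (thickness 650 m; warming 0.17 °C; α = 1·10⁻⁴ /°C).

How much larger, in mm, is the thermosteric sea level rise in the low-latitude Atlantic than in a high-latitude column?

200 mm

A 0.73 × 2.6×10⁻⁴ × 61 = 0.0115778 m
A 820 × 0.56 × 2.1×10⁻⁴ = 0.096432 m
A 881–2181 m: 1.5×10⁻⁴ × 1300 × 0.66 = 0.12870 m
A total: 0.2367098 m
B 100 × 1.6×10⁻⁴ × 0.61 = 0.00976 m
B Layer 2: 330 × 1.6×10⁻⁴ × 0.32 = 0.016896 m
B 1×10⁻⁴ × 0.17 × 650 = 0.01105 m
B total: 0.037706 m
Difference: 0.2367098 − 0.037706 = 0.1990038 m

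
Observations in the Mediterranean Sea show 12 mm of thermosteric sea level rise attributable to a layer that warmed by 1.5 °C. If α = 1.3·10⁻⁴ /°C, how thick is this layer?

H ≈ 61.5 m

H = Δh/(αΔT) = 0.012 / (1.3×10⁻⁴ × 1.5) ≈ 61.54 m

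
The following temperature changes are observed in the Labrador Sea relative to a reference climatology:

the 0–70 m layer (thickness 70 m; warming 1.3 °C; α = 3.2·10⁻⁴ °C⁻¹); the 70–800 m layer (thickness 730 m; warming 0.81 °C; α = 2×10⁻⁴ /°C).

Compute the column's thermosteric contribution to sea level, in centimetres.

Layer 1: 1.3 × 3.2×10⁻⁴ × 70 = 0.02912 m
730 × 2×10⁻⁴ × 0.81 = 0.11826 m
Δh = 0.02912 + 0.11826 = 0.14738 m ≈ 15 cm

15 cm of thermosteric rise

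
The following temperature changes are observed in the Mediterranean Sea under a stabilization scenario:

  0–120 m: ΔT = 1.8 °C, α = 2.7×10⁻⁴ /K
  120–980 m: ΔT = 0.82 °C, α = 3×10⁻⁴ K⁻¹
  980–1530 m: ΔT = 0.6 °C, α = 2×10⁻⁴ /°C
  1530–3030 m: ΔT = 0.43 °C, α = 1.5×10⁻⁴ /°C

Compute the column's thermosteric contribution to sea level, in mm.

Layer 1: 120 × 2.7×10⁻⁴ × 1.8 = 0.05832 m
0.82 × 860 × 3×10⁻⁴ = 0.21156 m
Layer 3: 0.6 × 550 × 2×10⁻⁴ = 0.06600 m
1500 × 0.43 × 1.5×10⁻⁴ = 0.09675 m
Δh = 0.05832 + 0.21156 + 0.06600 + 0.09675 = 0.43263 m

433 mm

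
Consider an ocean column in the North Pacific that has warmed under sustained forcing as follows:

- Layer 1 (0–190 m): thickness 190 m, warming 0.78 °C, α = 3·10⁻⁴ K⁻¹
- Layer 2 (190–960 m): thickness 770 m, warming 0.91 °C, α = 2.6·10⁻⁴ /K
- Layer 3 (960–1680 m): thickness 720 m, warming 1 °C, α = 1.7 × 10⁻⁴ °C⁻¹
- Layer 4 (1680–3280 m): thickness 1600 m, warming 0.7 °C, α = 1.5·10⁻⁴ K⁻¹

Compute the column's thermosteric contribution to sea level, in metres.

190 × 0.78 × 3×10⁻⁴ = 0.04446 m
190–960 m: 2.6×10⁻⁴ × 770 × 0.91 = 0.182182 m
720 × 1 × 1.7×10⁻⁴ = 0.12240 m
1680–3280 m: 1.5×10⁻⁴ × 1600 × 0.7 = 0.16800 m
Δh = 0.04446 + 0.182182 + 0.12240 + 0.16800 = 0.517042 m ≈ 0.517 m

0.517 m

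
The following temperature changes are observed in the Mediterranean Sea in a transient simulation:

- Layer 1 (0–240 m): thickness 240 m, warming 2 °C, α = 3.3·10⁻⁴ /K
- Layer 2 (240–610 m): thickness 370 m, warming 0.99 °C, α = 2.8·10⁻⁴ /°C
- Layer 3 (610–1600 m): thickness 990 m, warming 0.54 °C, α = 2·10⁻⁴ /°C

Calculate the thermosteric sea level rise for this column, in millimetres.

0–240 m: 3.3×10⁻⁴ × 2 × 240 = 0.15840 m
370 × 0.99 × 2.8×10⁻⁴ = 0.102564 m
2×10⁻⁴ × 990 × 0.54 = 0.10692 m
Δh = 0.15840 + 0.102564 + 0.10692 = 0.367884 m

368 mm of thermosteric rise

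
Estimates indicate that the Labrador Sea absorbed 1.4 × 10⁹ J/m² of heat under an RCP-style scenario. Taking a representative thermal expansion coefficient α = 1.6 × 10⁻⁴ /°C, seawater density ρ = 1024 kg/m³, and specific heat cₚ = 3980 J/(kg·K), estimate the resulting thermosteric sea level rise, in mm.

about 55.0 mm

Δh = αQ/(ρcₚ) = 1.6×10⁻⁴ × 1.4×10⁹ / (1024 × 3980) ≈ 0.054962 m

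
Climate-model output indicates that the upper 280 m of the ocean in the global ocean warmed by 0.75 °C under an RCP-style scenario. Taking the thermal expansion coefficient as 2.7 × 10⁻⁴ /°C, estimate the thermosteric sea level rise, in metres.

Δh = αΔT·H = 2.7×10⁻⁴ × 0.75 × 280 = 0.05670 m

about 0.0567 m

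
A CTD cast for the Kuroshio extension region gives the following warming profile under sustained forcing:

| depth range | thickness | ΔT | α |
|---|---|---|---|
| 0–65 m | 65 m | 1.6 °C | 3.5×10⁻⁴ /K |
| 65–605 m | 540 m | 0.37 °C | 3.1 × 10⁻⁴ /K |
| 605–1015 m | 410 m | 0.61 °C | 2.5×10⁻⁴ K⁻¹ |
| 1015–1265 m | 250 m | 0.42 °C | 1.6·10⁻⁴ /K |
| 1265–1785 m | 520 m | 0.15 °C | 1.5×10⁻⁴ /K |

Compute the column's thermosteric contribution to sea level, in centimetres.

Δh ≈ 18.9 cm

0–65 m: 3.5×10⁻⁴ × 65 × 1.6 = 0.03640 m
Layer 2: 0.37 × 3.1×10⁻⁴ × 540 = 0.061938 m
410 × 2.5×10⁻⁴ × 0.61 = 0.062525 m
1015–1265 m: 0.42 × 1.6×10⁻⁴ × 250 = 0.01680 m
Layer 5: 1.5×10⁻⁴ × 0.15 × 520 = 0.01170 m
Δh = 0.03640 + 0.061938 + 0.062525 + 0.01680 + 0.01170 = 0.189363 m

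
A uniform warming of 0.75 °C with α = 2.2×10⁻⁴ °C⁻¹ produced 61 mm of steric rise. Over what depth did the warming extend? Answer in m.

about 370 m

H = Δh/(αΔT) = 0.061 / (2.2×10⁻⁴ × 0.75) ≈ 369.7 m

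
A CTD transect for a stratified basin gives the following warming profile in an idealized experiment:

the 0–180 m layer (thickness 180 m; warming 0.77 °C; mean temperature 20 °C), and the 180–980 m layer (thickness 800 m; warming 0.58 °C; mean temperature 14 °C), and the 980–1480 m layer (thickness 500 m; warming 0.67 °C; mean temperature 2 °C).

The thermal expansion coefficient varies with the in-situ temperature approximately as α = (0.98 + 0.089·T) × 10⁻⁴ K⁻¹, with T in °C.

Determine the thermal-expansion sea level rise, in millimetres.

Δh = 180 mm

Layer 1: α = (0.98 + 0.089×20)×10⁻⁴ = 2.76×10⁻⁴ K⁻¹
Layer 2: α = (0.98 + 0.089×14)×10⁻⁴ = 2.226×10⁻⁴ K⁻¹
Layer 3: α = (0.98 + 0.089×2)×10⁻⁴ = 1.158×10⁻⁴ K⁻¹
0–180 m: 0.77 × 2.76×10⁻⁴ × 180 = 0.0382536 m
180–980 m: 2.226×10⁻⁴ × 800 × 0.58 = 0.1032864 m
Layer 3: 0.67 × 1.158×10⁻⁴ × 500 = 0.038793 m
Δh = 0.0382536 + 0.1032864 + 0.038793 = 0.180333 m ≈ 180 mm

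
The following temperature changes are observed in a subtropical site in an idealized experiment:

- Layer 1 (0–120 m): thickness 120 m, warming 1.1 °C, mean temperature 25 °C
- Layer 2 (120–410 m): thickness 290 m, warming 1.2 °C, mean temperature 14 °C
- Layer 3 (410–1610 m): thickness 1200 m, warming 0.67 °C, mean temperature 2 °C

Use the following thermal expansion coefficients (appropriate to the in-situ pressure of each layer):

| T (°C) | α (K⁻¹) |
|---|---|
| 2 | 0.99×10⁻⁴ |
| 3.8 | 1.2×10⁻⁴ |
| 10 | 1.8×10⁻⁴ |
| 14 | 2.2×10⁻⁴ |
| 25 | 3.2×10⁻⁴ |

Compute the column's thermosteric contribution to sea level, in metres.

Layer 1 at 25 °C → α = 3.2×10⁻⁴ K⁻¹
Layer 2 at 14 °C → α = 2.2×10⁻⁴ K⁻¹
Layer 3 at 2 °C → α = 0.99×10⁻⁴ K⁻¹
Layer 1: 1.1 × 120 × 3.2×10⁻⁴ = 0.04224 m
120–410 m: 1.2 × 2.2×10⁻⁴ × 290 = 0.07656 m
410–1610 m: 0.99×10⁻⁴ × 1200 × 0.67 = 0.079596 m
Δh = 0.04224 + 0.07656 + 0.079596 = 0.198396 m

about 0.20 m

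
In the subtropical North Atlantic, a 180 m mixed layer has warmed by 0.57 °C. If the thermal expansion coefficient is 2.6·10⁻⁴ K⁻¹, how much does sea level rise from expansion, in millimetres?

Δh ≈ 26.7 mm

Δh = αΔT·H = 2.6×10⁻⁴ × 0.57 × 180 = 0.026676 m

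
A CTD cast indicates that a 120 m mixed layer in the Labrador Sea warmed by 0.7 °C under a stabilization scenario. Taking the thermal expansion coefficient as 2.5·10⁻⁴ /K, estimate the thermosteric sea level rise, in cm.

Δh = 2.10 cm

Δh = αΔT·H = 2.5×10⁻⁴ × 0.7 × 120 = 0.02100 m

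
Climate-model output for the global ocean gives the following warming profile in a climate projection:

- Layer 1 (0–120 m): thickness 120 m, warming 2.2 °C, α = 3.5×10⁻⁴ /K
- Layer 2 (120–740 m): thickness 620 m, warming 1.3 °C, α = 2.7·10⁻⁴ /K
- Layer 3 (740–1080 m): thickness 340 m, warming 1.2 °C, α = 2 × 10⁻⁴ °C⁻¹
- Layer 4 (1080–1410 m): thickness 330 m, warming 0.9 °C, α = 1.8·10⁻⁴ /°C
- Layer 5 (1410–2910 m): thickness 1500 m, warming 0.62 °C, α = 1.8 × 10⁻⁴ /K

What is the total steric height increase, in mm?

610 mm

2.2 × 120 × 3.5×10⁻⁴ = 0.09240 m
Layer 2: 1.3 × 620 × 2.7×10⁻⁴ = 0.21762 m
Layer 3: 2×10⁻⁴ × 1.2 × 340 = 0.08160 m
1.8×10⁻⁴ × 330 × 0.9 = 0.05346 m
1500 × 0.62 × 1.8×10⁻⁴ = 0.16740 m
Δh = 0.09240 + 0.21762 + 0.08160 + 0.05346 + 0.16740 = 0.61248 m ≈ 610 mm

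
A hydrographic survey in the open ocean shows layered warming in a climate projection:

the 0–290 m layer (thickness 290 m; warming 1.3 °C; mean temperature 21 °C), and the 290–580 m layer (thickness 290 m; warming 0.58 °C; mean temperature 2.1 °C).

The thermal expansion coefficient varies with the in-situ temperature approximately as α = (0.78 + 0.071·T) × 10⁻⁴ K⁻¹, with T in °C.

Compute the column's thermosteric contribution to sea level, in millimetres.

Layer 1: α = (0.78 + 0.071×21)×10⁻⁴ = 2.271×10⁻⁴ K⁻¹
Layer 2: α = (0.78 + 0.071×2.1)×10⁻⁴ = 0.9291×10⁻⁴ K⁻¹
Layer 1: 290 × 2.271×10⁻⁴ × 1.3 = 0.0856167 m
290–580 m: 0.58 × 0.9291×10⁻⁴ × 290 = 0.015627462 m
Δh = 0.0856167 + 0.015627462 = 0.101244162 m ≈ 101 mm

about 101 mm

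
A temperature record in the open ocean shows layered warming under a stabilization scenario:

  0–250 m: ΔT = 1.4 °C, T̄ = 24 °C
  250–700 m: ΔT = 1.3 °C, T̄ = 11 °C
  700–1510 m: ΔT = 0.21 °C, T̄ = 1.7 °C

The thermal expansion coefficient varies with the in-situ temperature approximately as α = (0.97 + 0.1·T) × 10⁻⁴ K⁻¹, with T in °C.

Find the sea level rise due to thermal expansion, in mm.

about 258 mm

Layer 1: α = (0.97 + 0.1×24)×10⁻⁴ = 3.37×10⁻⁴ K⁻¹
Layer 2: α = (0.97 + 0.1×11)×10⁻⁴ = 2.07×10⁻⁴ K⁻¹
Layer 3: α = (0.97 + 0.1×1.7)×10⁻⁴ = 1.14×10⁻⁴ K⁻¹
Layer 1: 3.37×10⁻⁴ × 250 × 1.4 = 0.11795 m
Layer 2: 2.07×10⁻⁴ × 450 × 1.3 = 0.121095 m
700–1510 m: 810 × 0.21 × 1.14×10⁻⁴ = 0.0193914 m
Δh = 0.11795 + 0.121095 + 0.0193914 = 0.2584364 m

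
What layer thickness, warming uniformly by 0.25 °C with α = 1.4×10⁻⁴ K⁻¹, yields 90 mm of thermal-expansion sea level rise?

H ≈ 2570 m

H = Δh/(αΔT) = 0.09 / (1.4×10⁻⁴ × 0.25) ≈ 2571 m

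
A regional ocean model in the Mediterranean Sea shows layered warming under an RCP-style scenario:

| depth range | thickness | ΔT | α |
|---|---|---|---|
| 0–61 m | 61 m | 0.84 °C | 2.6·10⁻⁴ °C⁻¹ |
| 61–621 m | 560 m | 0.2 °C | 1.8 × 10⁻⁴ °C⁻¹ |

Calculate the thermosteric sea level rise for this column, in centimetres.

2.6×10⁻⁴ × 61 × 0.84 = 0.0133224 m
61–621 m: 1.8×10⁻⁴ × 0.2 × 560 = 0.02016 m
Δh = 0.0133224 + 0.02016 = 0.0334824 m

3.35 cm of thermosteric rise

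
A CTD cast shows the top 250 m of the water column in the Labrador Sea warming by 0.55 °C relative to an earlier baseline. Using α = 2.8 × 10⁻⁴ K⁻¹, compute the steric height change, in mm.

Δh = αΔT·H = 2.8×10⁻⁴ × 0.55 × 250 = 0.03850 m

38.5 mm of thermosteric rise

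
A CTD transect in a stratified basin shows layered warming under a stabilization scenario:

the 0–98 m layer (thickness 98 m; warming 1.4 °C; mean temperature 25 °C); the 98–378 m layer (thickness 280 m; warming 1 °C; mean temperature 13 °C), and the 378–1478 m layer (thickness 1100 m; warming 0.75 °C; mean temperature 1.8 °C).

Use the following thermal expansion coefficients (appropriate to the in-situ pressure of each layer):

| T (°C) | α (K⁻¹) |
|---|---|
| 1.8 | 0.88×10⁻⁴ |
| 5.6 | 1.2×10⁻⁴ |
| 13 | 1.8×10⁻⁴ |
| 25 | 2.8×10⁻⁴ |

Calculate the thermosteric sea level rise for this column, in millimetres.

Layer 1 at 25 °C → α = 2.8×10⁻⁴ K⁻¹
Layer 2 at 13 °C → α = 1.8×10⁻⁴ K⁻¹
Layer 3 at 1.8 °C → α = 0.88×10⁻⁴ K⁻¹
1.4 × 98 × 2.8×10⁻⁴ = 0.038416 m
280 × 1 × 1.8×10⁻⁴ = 0.05040 m
378–1478 m: 1100 × 0.75 × 0.88×10⁻⁴ = 0.07260 m
Δh = 0.038416 + 0.05040 + 0.07260 = 0.161416 m

Δh = 161 mm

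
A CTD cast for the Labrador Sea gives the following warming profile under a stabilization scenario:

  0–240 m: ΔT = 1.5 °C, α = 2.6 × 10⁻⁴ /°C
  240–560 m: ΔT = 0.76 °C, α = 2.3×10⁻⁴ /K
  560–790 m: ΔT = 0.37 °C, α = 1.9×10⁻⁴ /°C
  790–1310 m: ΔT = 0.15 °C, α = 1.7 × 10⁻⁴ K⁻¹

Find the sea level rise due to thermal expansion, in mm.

Δh ≈ 179 mm

Layer 1: 2.6×10⁻⁴ × 240 × 1.5 = 0.09360 m
Layer 2: 320 × 0.76 × 2.3×10⁻⁴ = 0.055936 m
1.9×10⁻⁴ × 0.37 × 230 = 0.016169 m
790–1310 m: 520 × 0.15 × 1.7×10⁻⁴ = 0.01326 m
Δh = 0.09360 + 0.055936 + 0.016169 + 0.01326 = 0.178965 m ≈ 179 mm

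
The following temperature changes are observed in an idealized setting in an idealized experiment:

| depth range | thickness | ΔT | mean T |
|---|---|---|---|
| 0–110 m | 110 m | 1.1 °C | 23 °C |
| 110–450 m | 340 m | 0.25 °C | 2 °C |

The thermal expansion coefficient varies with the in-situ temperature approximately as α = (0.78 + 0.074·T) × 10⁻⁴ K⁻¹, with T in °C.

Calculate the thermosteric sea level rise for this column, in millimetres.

Δh = 38 mm

Layer 1: α = (0.78 + 0.074×23)×10⁻⁴ = 2.482×10⁻⁴ K⁻¹
Layer 2: α = (0.78 + 0.074×2)×10⁻⁴ = 0.928×10⁻⁴ K⁻¹
0–110 m: 110 × 1.1 × 2.482×10⁻⁴ = 0.0300322 m
0.25 × 0.928×10⁻⁴ × 340 = 0.007888 m
Δh = 0.0300322 + 0.007888 = 0.0379202 m ≈ 38 mm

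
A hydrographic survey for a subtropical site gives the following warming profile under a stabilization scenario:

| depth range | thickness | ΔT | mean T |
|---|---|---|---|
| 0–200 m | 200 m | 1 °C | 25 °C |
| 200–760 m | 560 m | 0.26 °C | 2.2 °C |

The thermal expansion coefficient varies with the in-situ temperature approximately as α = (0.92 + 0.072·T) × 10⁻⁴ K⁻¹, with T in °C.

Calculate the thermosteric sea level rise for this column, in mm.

about 70 mm

Layer 1: α = (0.92 + 0.072×25)×10⁻⁴ = 2.72×10⁻⁴ K⁻¹
Layer 2: α = (0.92 + 0.072×2.2)×10⁻⁴ = 1.0784×10⁻⁴ K⁻¹
0–200 m: 200 × 1 × 2.72×10⁻⁴ = 0.05440 m
Layer 2: 1.0784×10⁻⁴ × 0.26 × 560 = 0.015701504 m
Δh = 0.05440 + 0.015701504 = 0.070101504 m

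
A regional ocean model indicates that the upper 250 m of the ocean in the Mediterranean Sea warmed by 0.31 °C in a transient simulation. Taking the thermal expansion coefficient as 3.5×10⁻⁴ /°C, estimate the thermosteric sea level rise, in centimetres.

Δh = αΔT·H = 3.5×10⁻⁴ × 0.31 × 250 = 0.027125 m

2.71 cm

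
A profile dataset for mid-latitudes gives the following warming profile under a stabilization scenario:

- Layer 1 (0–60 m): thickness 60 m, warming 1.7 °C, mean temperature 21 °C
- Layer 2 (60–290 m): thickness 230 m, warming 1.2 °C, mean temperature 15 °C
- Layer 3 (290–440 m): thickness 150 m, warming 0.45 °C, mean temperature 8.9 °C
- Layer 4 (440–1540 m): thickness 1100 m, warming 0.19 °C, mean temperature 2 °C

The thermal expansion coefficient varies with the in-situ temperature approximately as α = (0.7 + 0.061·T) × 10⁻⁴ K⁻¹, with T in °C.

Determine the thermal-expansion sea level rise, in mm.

90.3 mm of thermosteric rise

Layer 1: α = (0.7 + 0.061×21)×10⁻⁴ = 1.981×10⁻⁴ K⁻¹
Layer 2: α = (0.7 + 0.061×15)×10⁻⁴ = 1.615×10⁻⁴ K⁻¹
Layer 3: α = (0.7 + 0.061×8.9)×10⁻⁴ = 1.2429×10⁻⁴ K⁻¹
Layer 4: α = (0.7 + 0.061×2)×10⁻⁴ = 0.822×10⁻⁴ K⁻¹
1.7 × 1.981×10⁻⁴ × 60 = 0.0202062 m
60–290 m: 230 × 1.615×10⁻⁴ × 1.2 = 0.044574 m
290–440 m: 1.2429×10⁻⁴ × 150 × 0.45 = 0.008389575 m
0.19 × 1100 × 0.822×10⁻⁴ = 0.0171798 m
Δh = 0.0202062 + 0.044574 + 0.008389575 + 0.0171798 = 0.090349575 m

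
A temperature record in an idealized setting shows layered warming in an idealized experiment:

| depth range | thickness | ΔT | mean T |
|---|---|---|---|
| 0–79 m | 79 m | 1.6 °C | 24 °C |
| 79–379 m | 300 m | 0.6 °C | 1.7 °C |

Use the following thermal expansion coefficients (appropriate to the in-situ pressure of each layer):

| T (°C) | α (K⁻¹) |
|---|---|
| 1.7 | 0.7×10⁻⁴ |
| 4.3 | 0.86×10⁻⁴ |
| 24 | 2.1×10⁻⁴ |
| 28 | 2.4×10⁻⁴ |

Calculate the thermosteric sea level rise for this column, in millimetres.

Layer 1 at 24 °C → α = 2.1×10⁻⁴ K⁻¹
Layer 2 at 1.7 °C → α = 0.7×10⁻⁴ K⁻¹
79 × 2.1×10⁻⁴ × 1.6 = 0.026544 m
79–379 m: 300 × 0.6 × 0.7×10⁻⁴ = 0.01260 m
Δh = 0.026544 + 0.01260 = 0.039144 m

39 mm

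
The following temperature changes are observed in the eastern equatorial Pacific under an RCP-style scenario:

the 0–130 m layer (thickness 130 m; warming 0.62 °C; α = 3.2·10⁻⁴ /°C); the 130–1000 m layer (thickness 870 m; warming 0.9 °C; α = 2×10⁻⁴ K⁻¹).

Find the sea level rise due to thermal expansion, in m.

Layer 1: 130 × 0.62 × 3.2×10⁻⁴ = 0.025792 m
130–1000 m: 0.9 × 2×10⁻⁴ × 870 = 0.15660 m
Δh = 0.025792 + 0.15660 = 0.182392 m

Δh = 0.182 m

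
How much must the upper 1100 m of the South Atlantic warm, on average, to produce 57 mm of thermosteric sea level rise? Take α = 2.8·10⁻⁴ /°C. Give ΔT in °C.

about 0.19 °C

ΔT = Δh/(αH) = 0.057 / (2.8×10⁻⁴ × 1100) ≈ 0.1851 °C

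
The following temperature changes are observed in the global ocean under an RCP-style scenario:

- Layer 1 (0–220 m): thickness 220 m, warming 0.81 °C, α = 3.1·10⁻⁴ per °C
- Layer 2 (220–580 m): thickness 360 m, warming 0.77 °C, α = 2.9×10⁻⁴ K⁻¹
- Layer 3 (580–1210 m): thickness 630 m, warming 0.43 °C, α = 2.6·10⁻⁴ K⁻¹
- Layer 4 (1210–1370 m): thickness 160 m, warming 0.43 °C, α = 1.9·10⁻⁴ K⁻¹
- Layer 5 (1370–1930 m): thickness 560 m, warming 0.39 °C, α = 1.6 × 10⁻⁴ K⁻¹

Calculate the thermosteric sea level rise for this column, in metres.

Δh ≈ 0.25 m

0–220 m: 3.1×10⁻⁴ × 220 × 0.81 = 0.055242 m
220–580 m: 360 × 0.77 × 2.9×10⁻⁴ = 0.080388 m
0.43 × 2.6×10⁻⁴ × 630 = 0.070434 m
1210–1370 m: 0.43 × 1.9×10⁻⁴ × 160 = 0.013072 m
Layer 5: 1.6×10⁻⁴ × 0.39 × 560 = 0.034944 m
Δh = 0.055242 + 0.080388 + 0.070434 + 0.013072 + 0.034944 = 0.25408 m ≈ 0.25 m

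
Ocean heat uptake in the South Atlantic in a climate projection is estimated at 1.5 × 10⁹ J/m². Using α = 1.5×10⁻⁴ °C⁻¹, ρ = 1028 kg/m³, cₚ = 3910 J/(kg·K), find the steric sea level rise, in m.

Δh = αQ/(ρcₚ) = 1.5×10⁻⁴ × 1.5×10⁹ / (1028 × 3910) ≈ 0.055977 m

0.0560 m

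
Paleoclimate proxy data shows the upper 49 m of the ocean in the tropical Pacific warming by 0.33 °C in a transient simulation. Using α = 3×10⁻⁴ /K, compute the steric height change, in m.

Δh = αΔT·H = 3×10⁻⁴ × 0.33 × 49 = 0.004851 m

0.00485 m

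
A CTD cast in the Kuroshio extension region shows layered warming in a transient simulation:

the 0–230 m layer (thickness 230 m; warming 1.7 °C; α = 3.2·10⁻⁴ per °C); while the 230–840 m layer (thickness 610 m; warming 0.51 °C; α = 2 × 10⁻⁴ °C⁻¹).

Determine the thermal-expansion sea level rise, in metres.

0–230 m: 3.2×10⁻⁴ × 1.7 × 230 = 0.12512 m
230–840 m: 0.51 × 2×10⁻⁴ × 610 = 0.06222 m
Δh = 0.12512 + 0.06222 = 0.18734 m ≈ 0.187 m

0.187 m of thermosteric rise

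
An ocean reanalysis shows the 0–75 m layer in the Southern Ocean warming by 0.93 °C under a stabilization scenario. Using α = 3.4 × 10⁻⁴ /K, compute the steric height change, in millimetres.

Δh = αΔT·H = 3.4×10⁻⁴ × 0.93 × 75 = 0.023715 m

23.7 mm of thermosteric rise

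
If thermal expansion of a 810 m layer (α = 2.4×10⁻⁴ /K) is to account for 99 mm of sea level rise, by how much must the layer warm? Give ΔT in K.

ΔT = Δh/(αH) = 0.099 / (2.4×10⁻⁴ × 810) ≈ 0.5093 K

0.51 K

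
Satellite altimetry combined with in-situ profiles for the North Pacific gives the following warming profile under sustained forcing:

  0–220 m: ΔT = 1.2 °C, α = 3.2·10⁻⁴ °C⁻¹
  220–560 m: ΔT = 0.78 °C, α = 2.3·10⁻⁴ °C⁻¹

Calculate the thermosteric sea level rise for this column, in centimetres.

Layer 1: 3.2×10⁻⁴ × 1.2 × 220 = 0.08448 m
0.78 × 340 × 2.3×10⁻⁴ = 0.060996 m
Δh = 0.08448 + 0.060996 = 0.145476 m ≈ 15 cm

15 cm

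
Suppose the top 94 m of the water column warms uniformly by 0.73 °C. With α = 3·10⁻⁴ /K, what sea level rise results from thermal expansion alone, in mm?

Δh = 20.6 mm

Δh = αΔT·H = 3×10⁻⁴ × 0.73 × 94 = 0.020586 m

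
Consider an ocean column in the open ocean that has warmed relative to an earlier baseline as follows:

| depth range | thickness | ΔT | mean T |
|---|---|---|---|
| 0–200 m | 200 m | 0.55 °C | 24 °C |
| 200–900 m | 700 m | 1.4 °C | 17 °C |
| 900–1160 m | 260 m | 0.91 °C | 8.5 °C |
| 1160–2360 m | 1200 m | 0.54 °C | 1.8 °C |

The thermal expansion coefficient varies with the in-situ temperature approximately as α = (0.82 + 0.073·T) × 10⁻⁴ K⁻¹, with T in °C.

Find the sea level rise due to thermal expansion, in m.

0.326 m of thermosteric rise

Layer 1: α = (0.82 + 0.073×24)×10⁻⁴ = 2.572×10⁻⁴ K⁻¹
Layer 2: α = (0.82 + 0.073×17)×10⁻⁴ = 2.061×10⁻⁴ K⁻¹
Layer 3: α = (0.82 + 0.073×8.5)×10⁻⁴ = 1.4405×10⁻⁴ K⁻¹
Layer 4: α = (0.82 + 0.073×1.8)×10⁻⁴ = 0.9514×10⁻⁴ K⁻¹
Layer 1: 200 × 2.572×10⁻⁴ × 0.55 = 0.028292 m
Layer 2: 700 × 2.061×10⁻⁴ × 1.4 = 0.201978 m
1.4405×10⁻⁴ × 260 × 0.91 = 0.03408223 m
0.9514×10⁻⁴ × 1200 × 0.54 = 0.06165072 m
Δh = 0.028292 + 0.201978 + 0.03408223 + 0.06165072 = 0.32600295 m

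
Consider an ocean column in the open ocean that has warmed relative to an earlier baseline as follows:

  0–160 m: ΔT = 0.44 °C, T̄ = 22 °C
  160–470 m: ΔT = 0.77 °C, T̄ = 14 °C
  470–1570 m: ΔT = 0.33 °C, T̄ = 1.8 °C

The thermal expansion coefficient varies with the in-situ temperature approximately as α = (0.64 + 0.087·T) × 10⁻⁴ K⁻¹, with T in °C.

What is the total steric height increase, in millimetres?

Δh = 91 mm

Layer 1: α = (0.64 + 0.087×22)×10⁻⁴ = 2.554×10⁻⁴ K⁻¹
Layer 2: α = (0.64 + 0.087×14)×10⁻⁴ = 1.858×10⁻⁴ K⁻¹
Layer 3: α = (0.64 + 0.087×1.8)×10⁻⁴ = 0.7966×10⁻⁴ K⁻¹
2.554×10⁻⁴ × 160 × 0.44 = 0.01798016 m
160–470 m: 310 × 0.77 × 1.858×10⁻⁴ = 0.04435046 m
470–1570 m: 1100 × 0.33 × 0.7966×10⁻⁴ = 0.02891658 m
Δh = 0.01798016 + 0.04435046 + 0.02891658 = 0.0912472 m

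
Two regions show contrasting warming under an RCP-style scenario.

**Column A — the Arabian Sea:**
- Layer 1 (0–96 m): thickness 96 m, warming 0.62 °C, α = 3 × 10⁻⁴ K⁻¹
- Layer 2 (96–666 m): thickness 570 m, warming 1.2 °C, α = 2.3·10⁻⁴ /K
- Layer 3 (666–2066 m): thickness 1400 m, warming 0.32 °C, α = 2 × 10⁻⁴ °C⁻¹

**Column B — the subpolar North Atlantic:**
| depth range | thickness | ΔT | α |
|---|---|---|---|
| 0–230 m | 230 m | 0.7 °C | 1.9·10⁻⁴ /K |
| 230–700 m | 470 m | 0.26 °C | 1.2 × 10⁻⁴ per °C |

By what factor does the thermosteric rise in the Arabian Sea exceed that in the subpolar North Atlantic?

≈ 5.9×

A 0–96 m: 3×10⁻⁴ × 0.62 × 96 = 0.017856 m
A Layer 2: 570 × 2.3×10⁻⁴ × 1.2 = 0.15732 m
A Layer 3: 0.32 × 1400 × 2×10⁻⁴ = 0.08960 m
A total: 0.264776 m
B 1.9×10⁻⁴ × 0.7 × 230 = 0.03059 m
B 1.2×10⁻⁴ × 470 × 0.26 = 0.014664 m
B total: 0.045254 m
Ratio: 0.264776 / 0.045254 ≈ 5.851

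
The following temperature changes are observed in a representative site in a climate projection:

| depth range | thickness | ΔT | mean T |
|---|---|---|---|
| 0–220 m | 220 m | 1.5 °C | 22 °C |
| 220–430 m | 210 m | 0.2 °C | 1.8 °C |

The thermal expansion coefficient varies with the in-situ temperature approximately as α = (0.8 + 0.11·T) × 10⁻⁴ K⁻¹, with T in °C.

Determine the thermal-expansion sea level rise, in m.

about 0.110 m

Layer 1: α = (0.8 + 0.11×22)×10⁻⁴ = 3.22×10⁻⁴ K⁻¹
Layer 2: α = (0.8 + 0.11×1.8)×10⁻⁴ = 0.998×10⁻⁴ K⁻¹
3.22×10⁻⁴ × 220 × 1.5 = 0.10626 m
220–430 m: 210 × 0.998×10⁻⁴ × 0.2 = 0.0041916 m
Δh = 0.10626 + 0.0041916 = 0.1104516 m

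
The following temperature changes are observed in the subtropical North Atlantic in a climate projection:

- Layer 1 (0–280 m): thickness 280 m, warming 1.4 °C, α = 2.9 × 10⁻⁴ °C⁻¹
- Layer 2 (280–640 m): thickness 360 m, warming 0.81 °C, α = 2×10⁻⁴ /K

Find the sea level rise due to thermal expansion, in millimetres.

170 mm of thermosteric rise

Layer 1: 1.4 × 280 × 2.9×10⁻⁴ = 0.11368 m
Layer 2: 0.81 × 360 × 2×10⁻⁴ = 0.05832 m
Δh = 0.11368 + 0.05832 = 0.17200 m ≈ 170 mm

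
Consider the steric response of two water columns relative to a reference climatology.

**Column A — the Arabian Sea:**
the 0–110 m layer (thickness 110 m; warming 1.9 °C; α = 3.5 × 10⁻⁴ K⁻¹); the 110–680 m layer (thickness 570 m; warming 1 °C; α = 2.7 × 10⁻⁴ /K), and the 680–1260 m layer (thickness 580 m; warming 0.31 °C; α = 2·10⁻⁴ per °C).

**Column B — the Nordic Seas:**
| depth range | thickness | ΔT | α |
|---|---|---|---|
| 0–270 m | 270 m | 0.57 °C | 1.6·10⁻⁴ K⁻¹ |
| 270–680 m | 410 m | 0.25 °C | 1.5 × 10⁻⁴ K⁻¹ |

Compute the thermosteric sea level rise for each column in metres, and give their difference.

Δh_A ≈ 0.26 m, Δh_B ≈ 0.040 m; difference ≈ 0.22 m

A Layer 1: 1.9 × 3.5×10⁻⁴ × 110 = 0.07315 m
A 2.7×10⁻⁴ × 1 × 570 = 0.15390 m
A 0.31 × 2×10⁻⁴ × 580 = 0.03596 m
A total: 0.26301 m
B 0–270 m: 0.57 × 1.6×10⁻⁴ × 270 = 0.024624 m
B 410 × 0.25 × 1.5×10⁻⁴ = 0.015375 m
B total: 0.039999 m
Difference: 0.26301 − 0.039999 = 0.223011 m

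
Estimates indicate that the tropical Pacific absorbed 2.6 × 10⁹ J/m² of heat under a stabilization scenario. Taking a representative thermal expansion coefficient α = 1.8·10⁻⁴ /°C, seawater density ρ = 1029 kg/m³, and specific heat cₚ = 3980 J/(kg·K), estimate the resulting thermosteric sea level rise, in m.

Δh = αQ/(ρcₚ) = 1.8×10⁻⁴ × 2.6×10⁹ / (1029 × 3980) ≈ 0.11427 m

0.11 m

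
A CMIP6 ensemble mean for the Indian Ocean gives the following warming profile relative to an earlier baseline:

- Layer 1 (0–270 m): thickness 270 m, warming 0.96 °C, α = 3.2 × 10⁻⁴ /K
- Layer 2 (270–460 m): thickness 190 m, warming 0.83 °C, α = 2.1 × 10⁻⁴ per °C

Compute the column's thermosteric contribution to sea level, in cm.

0.96 × 3.2×10⁻⁴ × 270 = 0.082944 m
270–460 m: 190 × 0.83 × 2.1×10⁻⁴ = 0.033117 m
Δh = 0.082944 + 0.033117 = 0.116061 m

Δh = 12 cm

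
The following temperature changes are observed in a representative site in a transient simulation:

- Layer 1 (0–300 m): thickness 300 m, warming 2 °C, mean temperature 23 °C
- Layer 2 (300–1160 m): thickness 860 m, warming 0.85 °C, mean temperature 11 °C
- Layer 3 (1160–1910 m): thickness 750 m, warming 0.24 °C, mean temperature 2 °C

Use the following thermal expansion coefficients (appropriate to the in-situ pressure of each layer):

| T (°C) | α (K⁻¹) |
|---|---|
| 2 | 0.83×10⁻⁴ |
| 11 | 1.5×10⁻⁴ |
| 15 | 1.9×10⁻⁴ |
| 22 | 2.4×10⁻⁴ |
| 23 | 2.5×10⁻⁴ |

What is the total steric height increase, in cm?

27 cm of thermosteric rise

Layer 1 at 23 °C → α = 2.5×10⁻⁴ K⁻¹
Layer 2 at 11 °C → α = 1.5×10⁻⁴ K⁻¹
Layer 3 at 2 °C → α = 0.83×10⁻⁴ K⁻¹
2 × 300 × 2.5×10⁻⁴ = 0.15000 m
Layer 2: 0.85 × 860 × 1.5×10⁻⁴ = 0.10965 m
Layer 3: 750 × 0.83×10⁻⁴ × 0.24 = 0.01494 m
Δh = 0.15000 + 0.10965 + 0.01494 = 0.27459 m ≈ 27 cm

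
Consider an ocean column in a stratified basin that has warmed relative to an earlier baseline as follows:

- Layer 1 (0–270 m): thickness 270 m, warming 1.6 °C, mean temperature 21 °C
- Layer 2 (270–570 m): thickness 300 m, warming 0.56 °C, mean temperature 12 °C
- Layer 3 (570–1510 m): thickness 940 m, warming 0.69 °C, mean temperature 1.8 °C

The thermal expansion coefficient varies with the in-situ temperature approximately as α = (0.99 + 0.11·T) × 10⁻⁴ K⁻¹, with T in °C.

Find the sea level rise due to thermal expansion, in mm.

Layer 1: α = (0.99 + 0.11×21)×10⁻⁴ = 3.3×10⁻⁴ K⁻¹
Layer 2: α = (0.99 + 0.11×12)×10⁻⁴ = 2.31×10⁻⁴ K⁻¹
Layer 3: α = (0.99 + 0.11×1.8)×10⁻⁴ = 1.188×10⁻⁴ K⁻¹
3.3×10⁻⁴ × 270 × 1.6 = 0.14256 m
270–570 m: 300 × 0.56 × 2.31×10⁻⁴ = 0.038808 m
Layer 3: 940 × 0.69 × 1.188×10⁻⁴ = 0.07705368 m
Δh = 0.14256 + 0.038808 + 0.07705368 = 0.25842168 m

Δh = 258 mm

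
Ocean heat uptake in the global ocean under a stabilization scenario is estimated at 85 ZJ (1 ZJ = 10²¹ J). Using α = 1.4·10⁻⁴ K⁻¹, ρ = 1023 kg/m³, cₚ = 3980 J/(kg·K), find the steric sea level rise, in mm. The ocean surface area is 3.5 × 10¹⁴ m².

Δh = 8.35 mm

Per unit area: Q = 85×10²¹ / (3.5×10¹⁴) ≈ 2.429×10⁸ J/m²
Δh = αQ/(ρcₚ) = 1.4×10⁻⁴ × 2.429×10⁸ / (1023 × 3980) ≈ 0.0083521 m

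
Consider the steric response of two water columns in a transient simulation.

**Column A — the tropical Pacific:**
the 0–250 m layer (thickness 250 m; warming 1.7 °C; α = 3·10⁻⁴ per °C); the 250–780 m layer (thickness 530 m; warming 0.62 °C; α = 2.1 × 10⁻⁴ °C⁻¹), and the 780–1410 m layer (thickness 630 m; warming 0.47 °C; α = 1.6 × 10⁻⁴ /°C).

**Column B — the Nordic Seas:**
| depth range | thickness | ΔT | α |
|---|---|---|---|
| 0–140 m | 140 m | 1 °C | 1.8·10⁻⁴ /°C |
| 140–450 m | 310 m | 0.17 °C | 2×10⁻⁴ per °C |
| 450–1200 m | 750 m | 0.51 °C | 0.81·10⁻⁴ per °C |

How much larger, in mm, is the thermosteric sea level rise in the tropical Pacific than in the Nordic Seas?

177 mm larger

A 3×10⁻⁴ × 250 × 1.7 = 0.12750 m
A 250–780 m: 2.1×10⁻⁴ × 530 × 0.62 = 0.069006 m
A 780–1410 m: 0.47 × 1.6×10⁻⁴ × 630 = 0.047376 m
A total: 0.243882 m
B 1.8×10⁻⁴ × 140 × 1 = 0.02520 m
B 140–450 m: 2×10⁻⁴ × 0.17 × 310 = 0.01054 m
B Layer 3: 0.51 × 0.81×10⁻⁴ × 750 = 0.0309825 m
B total: 0.0667225 m
Difference: 0.243882 − 0.0667225 = 0.1771595 m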